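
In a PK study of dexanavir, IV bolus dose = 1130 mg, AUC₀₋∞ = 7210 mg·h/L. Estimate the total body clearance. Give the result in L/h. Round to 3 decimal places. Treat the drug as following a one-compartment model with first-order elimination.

CL = Dose / AUC = 1130 / 7210 = 0.1567 L/h

0.157 L/h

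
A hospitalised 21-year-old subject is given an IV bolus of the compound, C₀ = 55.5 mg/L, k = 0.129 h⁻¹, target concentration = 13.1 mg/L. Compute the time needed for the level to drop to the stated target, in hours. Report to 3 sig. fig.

t = ln(C₀ / C) / k = ln(55.50 / 13.1) / 0.1290
  = ln(4.237) / 0.1290 = 1.444 / 0.1290 = 11.19 h

11.2 h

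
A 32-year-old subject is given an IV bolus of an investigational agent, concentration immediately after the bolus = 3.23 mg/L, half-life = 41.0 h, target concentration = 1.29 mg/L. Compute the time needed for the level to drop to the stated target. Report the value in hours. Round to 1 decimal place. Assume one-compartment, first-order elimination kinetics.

54.3 h

k = ln2 / t½ = 0.693147 / 41.0 = 0.01691 h⁻¹
t = ln(C₀ / C) / k = ln(3.230 / 1.29) / 0.01691
  = ln(2.504) / 0.01691 = 0.9179 / 0.01691 = 54.28 h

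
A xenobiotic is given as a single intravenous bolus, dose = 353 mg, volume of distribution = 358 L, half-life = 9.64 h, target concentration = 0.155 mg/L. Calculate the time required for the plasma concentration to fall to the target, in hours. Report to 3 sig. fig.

25.7 h

C₀ = Dose / Vd = 353.0 / 358 = 0.9860 mg/L
k = ln2 / t½ = 0.693147 / 9.64 = 0.07190 h⁻¹
t = ln(C₀ / C) / k = ln(0.9860 / 0.155) / 0.07190
  = ln(6.361) / 0.07190 = 1.850 / 0.07190 = 25.73 h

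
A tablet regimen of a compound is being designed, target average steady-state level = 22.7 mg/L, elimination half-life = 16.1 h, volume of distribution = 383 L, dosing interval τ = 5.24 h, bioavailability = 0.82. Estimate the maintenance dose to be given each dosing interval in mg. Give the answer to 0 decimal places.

2392 mg

k = ln2 / t½ = 0.693147 / 16.1 = 0.04305 h⁻¹
CL = k × Vd = 0.04305 × 383 = 16.49 L/h
At steady state, F × (Dose/τ) = Css × CL.
Dose = Css × CL × τ / F = 22.7 × 16.49 × 5.24 / 0.82 = 2392 mg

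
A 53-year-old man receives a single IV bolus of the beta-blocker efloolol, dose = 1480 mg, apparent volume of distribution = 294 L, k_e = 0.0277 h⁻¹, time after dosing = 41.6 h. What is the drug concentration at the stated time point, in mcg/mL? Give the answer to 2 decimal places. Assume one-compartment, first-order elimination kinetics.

C₀ = Dose / Vd = 1480 / 294 = 5.034 mg/L
C = C₀ · e^(−k·t) = 5.034 × e^(−0.02770 × 41.6)
  = 5.034 × 0.3159 = 1.590 mg/L
(1.590 mg/L = 1.590 mcg/mL)

1.59 mcg/mL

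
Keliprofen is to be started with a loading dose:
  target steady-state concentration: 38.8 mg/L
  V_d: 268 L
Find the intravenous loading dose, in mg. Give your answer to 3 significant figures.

10400 mg

LD = Css × Vd = 38.8 × 268 = 10400 mg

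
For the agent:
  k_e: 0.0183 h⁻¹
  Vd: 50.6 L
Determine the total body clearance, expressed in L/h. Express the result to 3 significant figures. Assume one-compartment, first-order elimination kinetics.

CL = k × Vd = 0.0183 × 50.6 = 0.9260 L/h

0.926 L/h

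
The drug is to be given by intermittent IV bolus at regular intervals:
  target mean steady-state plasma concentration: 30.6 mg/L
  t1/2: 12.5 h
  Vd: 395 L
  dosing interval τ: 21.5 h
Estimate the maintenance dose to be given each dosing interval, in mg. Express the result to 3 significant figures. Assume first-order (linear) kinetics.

k = ln2 / t½ = 0.693147 / 12.5 = 0.05545 h⁻¹
CL = k × Vd = 0.05545 × 395 = 21.90 L/h
At steady state, Dose/τ = Css × CL.
Dose = Css × CL × τ = 30.6 × 21.90 × 21.5 = 14410 mg

14400 mg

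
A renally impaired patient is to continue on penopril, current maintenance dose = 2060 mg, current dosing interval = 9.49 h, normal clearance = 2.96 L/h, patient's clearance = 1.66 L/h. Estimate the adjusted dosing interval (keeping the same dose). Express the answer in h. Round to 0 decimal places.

To keep the same average steady-state level, dosing rate must scale with clearance.
CL ratio = 1.66 / 2.96 = 0.5608
New interval (same dose) = 9.49 / 0.5608 = 16.92 h

17 h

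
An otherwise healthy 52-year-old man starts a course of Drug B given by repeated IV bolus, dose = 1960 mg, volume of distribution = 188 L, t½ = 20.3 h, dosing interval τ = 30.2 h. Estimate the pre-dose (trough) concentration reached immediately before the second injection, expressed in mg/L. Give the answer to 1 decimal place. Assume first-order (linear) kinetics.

C₀ per dose = Dose / Vd = 1960 / 188 = 10.43 mg/L
k = ln2 / t½ = 0.693147 / 20.3 = 0.03415 h⁻¹
Fraction remaining after one interval: r = e^(−kτ) = e^(−0.03415 × 30.2) = 0.3565
Before dose 2, 1 dose has been given (aged 1τ).
C_trough = C₀ × r = 10.43 × 0.3565 = 3.718 mg/L

3.7 mg/L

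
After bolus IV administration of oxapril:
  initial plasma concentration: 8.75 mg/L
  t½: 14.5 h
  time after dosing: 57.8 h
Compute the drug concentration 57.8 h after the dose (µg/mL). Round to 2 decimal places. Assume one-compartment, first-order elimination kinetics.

0.55 µg/mL

k = ln2 / t½ = 0.693147 / 14.5 = 0.04780 h⁻¹
C = C₀ · e^(−k·t) = 8.750 × e^(−0.04780 × 57.8)
  = 8.750 × 0.06311 = 0.5522 mg/L
(0.5522 mg/L = 0.5522 µg/mL)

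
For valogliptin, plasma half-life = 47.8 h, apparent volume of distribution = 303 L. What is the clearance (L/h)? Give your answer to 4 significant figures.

k = ln2 / t½ = 0.693147 / 47.8 = 0.01450 h⁻¹
CL = k × Vd = 0.01450 × 303 = 4.394 L/h

4.394 L/h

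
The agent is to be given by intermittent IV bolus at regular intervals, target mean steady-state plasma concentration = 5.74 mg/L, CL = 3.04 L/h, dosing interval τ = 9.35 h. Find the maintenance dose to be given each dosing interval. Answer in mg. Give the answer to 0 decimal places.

163 mg

At steady state, Dose/τ = Css × CL.
Dose = Css × CL × τ = 5.74 × 3.040 × 9.35 = 163.2 mg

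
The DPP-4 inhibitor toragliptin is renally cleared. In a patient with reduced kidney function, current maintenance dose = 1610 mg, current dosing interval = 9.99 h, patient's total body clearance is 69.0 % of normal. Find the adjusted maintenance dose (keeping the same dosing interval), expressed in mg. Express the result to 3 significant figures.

To keep the same average steady-state level, dosing rate must scale with clearance.
CL ratio = 69.0 / 100 = 0.6900
New dose (same interval) = 1610 × 0.6900 = 1111 mg

1110 mg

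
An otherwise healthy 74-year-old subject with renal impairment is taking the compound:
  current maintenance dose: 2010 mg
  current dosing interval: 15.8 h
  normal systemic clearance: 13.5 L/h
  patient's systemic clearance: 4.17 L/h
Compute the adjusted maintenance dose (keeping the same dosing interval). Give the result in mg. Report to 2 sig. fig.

620 mg

To keep the same average steady-state level, dosing rate must scale with clearance.
CL ratio = 4.17 / 13.5 = 0.3089
New dose (same interval) = 2010 × 0.3089 = 620.9 mg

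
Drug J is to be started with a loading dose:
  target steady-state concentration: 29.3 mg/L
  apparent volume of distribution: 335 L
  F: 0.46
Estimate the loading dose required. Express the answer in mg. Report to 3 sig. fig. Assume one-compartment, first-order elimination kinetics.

21300 mg

LD = Css × Vd / F = 29.3 × 335 / 0.46 = 21340 mg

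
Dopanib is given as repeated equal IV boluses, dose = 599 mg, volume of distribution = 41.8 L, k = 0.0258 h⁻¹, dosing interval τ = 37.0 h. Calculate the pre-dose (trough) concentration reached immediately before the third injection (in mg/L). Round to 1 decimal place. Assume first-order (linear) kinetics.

C₀ per dose = Dose / Vd = 599 / 41.8 = 14.33 mg/L
Fraction remaining after one interval: r = e^(−kτ) = e^(−0.02580 × 37.0) = 0.3850
Before dose 3, 2 doses have been given (aged 1τ, 2τ).
C_trough = C₀ × (r + r²) = 14.33 × (0.3850 + 0.1482) = 7.641 mg/L

7.6 mg/L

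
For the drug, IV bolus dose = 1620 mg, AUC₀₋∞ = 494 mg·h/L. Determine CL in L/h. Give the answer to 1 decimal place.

3.3 L/h

CL = Dose / AUC = 1620 / 494 = 3.279 L/h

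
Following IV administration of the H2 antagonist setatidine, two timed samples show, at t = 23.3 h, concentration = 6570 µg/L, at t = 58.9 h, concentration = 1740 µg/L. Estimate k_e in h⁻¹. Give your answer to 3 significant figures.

0.0373 h⁻¹

k = ln(C₁/C₂) / (t₂ − t₁) = ln(6570/1740) / (58.9 − 23.3)
  = 1.329 / 35.60 = 0.03733 h⁻¹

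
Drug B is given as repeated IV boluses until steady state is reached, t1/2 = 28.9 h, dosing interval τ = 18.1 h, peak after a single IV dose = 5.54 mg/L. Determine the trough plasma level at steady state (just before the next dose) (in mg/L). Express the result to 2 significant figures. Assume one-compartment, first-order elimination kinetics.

10 mg/L

k = ln2 / t½ = 0.693147 / 28.9 = 0.02398 h⁻¹
e^(−kτ) = e^(−0.02398 × 18.1) = 0.6479
Accumulation ratio R = 1 / (1 − e^(−kτ)) = 1 / (1 − 0.6479) = 2.840
Steady-state trough = C₀ × R × e^(−kτ) = 5.54 × 2.840 × 0.6479 = 10.19 mg/L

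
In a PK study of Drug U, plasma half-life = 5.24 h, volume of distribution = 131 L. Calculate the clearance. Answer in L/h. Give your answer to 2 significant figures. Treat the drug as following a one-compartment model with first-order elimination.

17 L/h

k = ln2 / t½ = 0.693147 / 5.24 = 0.1323 h⁻¹
CL = k × Vd = 0.1323 × 131 = 17.33 L/h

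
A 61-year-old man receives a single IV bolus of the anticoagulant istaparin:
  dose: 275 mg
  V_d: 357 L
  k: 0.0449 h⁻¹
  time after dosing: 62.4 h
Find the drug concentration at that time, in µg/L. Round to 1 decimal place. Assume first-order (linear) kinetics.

C₀ = Dose / Vd = 275.0 / 357 = 0.7703 mg/L
C = C₀ · e^(−k·t) = 0.7703 × e^(−0.04490 × 62.4)
  = 0.7703 × 0.06070 = 0.04676 mg/L
Convert: 0.04676 mg/L × 1000 = 46.76 µg/L

46.8 µg/L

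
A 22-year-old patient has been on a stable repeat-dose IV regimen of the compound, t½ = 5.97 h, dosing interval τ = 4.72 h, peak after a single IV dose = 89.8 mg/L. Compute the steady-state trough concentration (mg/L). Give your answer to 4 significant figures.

k = ln2 / t½ = 0.693147 / 5.97 = 0.1161 h⁻¹
e^(−kτ) = e^(−0.1161 × 4.72) = 0.5781
Accumulation ratio R = 1 / (1 − e^(−kτ)) = 1 / (1 − 0.5781) = 2.370
Steady-state trough = C₀ × R × e^(−kτ) = 89.8 × 2.370 × 0.5781 = 123.0 mg/L

123.0 mg/L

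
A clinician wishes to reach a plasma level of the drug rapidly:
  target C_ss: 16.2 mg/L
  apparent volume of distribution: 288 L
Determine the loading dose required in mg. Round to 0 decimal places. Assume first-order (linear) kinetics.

LD = Css × Vd = 16.2 × 288 = 4666 mg

4666 mg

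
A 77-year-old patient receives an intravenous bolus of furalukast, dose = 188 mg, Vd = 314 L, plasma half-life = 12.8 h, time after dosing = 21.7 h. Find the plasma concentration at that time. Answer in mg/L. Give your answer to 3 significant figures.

0.185 mg/L

C₀ = Dose / Vd = 188.0 / 314 = 0.5987 mg/L
k = ln2 / t½ = 0.693147 / 12.8 = 0.05415 h⁻¹
C = C₀ · e^(−k·t) = 0.5987 × e^(−0.05415 × 21.7)
  = 0.5987 × 0.3088 = 0.1849 mg/L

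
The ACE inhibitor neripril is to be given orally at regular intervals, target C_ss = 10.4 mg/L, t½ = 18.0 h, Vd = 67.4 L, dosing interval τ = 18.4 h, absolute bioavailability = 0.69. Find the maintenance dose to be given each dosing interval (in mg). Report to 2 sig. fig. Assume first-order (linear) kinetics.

720 mg

k = ln2 / t½ = 0.693147 / 18.0 = 0.03851 h⁻¹
CL = k × Vd = 0.03851 × 67.4 = 2.596 L/h
At steady state, F × (Dose/τ) = Css × CL.
Dose = Css × CL × τ / F = 10.4 × 2.596 × 18.4 / 0.69 = 720.0 mg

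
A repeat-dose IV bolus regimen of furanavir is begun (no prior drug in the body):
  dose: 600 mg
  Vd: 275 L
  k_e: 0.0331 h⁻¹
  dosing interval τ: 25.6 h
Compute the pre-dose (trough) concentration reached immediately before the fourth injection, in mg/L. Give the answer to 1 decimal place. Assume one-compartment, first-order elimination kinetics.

C₀ per dose = Dose / Vd = 600 / 275 = 2.182 mg/L
Fraction remaining after one interval: r = e^(−kτ) = e^(−0.03310 × 25.6) = 0.4285
Before dose 4, 3 doses have been given (aged 1τ, 2τ, 3τ).
C_trough = C₀ × (r + r² + … + r^3) = C₀ × r(1−r^3)/(1−r)
        = 2.182 × 0.4285 × (1 − 0.07868) / (1 − 0.4285) = 1.507 mg/L

1.5 mg/L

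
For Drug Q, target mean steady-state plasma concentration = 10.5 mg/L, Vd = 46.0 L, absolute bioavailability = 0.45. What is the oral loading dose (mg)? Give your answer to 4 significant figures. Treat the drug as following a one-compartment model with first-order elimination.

LD = Css × Vd / F = 10.5 × 46.0 / 0.45 = 1073 mg

1073 mg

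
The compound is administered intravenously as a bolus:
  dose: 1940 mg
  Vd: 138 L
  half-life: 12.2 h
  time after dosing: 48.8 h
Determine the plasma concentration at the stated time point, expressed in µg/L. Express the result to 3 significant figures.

879 µg/L

C₀ = Dose / Vd = 1940 / 138 = 14.06 mg/L
k = ln2 / t½ = 0.693147 / 12.2 = 0.05682 h⁻¹
C = C₀ · e^(−k·t) = 14.06 × e^(−0.05682 × 48.8)
  = 14.06 × 0.06249 = 0.8786 mg/L
Convert: 0.8786 mg/L × 1000 = 878.6 µg/L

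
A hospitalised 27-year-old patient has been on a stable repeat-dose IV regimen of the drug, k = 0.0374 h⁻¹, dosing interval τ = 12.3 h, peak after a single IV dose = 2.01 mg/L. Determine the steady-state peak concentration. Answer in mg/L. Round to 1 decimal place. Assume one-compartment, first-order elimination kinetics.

e^(−kτ) = e^(−0.03740 × 12.3) = 0.6313
Accumulation ratio R = 1 / (1 − e^(−kτ)) = 1 / (1 − 0.6313) = 2.712
Steady-state peak = C₀ × R = 2.01 × 2.712 = 5.451 mg/L

5.5 mg/L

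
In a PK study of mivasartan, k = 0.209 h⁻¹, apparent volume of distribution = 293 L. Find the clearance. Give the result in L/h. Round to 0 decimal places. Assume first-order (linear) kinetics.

CL = k × Vd = 0.209 × 293 = 61.24 L/h

61 L/h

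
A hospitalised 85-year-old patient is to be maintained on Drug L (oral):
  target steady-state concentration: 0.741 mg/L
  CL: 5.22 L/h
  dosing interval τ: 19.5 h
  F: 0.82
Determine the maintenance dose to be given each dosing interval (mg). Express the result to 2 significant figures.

92 mg

At steady state, F × (Dose/τ) = Css × CL.
Dose = Css × CL × τ / F = 0.741 × 5.220 × 19.5 / 0.82 = 91.98 mg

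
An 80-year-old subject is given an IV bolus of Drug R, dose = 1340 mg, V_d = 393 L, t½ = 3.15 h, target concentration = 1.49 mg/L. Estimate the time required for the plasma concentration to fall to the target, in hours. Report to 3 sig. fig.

C₀ = Dose / Vd = 1340 / 393 = 3.410 mg/L
k = ln2 / t½ = 0.693147 / 3.15 = 0.2200 h⁻¹
t = ln(C₀ / C) / k = ln(3.410 / 1.49) / 0.2200
  = ln(2.289) / 0.2200 = 0.8281 / 0.2200 = 3.764 h

3.76 h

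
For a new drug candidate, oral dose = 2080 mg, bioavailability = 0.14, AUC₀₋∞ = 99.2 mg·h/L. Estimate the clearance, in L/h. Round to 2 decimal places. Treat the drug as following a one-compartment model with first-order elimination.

CL = F·Dose / AUC = 0.14 × 2080 / 99.2 = 2.935 L/h

2.94 L/h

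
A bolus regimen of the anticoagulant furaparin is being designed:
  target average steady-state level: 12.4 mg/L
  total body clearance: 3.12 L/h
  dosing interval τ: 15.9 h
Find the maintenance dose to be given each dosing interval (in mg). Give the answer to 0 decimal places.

At steady state, Dose/τ = Css × CL.
Dose = Css × CL × τ = 12.4 × 3.120 × 15.9 = 615.1 mg

615 mg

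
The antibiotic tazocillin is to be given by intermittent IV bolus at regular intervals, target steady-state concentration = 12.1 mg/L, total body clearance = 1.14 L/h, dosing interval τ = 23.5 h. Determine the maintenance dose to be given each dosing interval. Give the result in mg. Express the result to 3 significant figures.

At steady state, Dose/τ = Css × CL.
Dose = Css × CL × τ = 12.1 × 1.140 × 23.5 = 324.2 mg

324 mg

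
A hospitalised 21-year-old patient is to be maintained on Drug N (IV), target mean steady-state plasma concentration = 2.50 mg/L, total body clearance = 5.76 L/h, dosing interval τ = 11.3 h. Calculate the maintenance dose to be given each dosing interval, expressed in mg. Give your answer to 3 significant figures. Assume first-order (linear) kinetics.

At steady state, Dose/τ = Css × CL.
Dose = Css × CL × τ = 2.50 × 5.760 × 11.3 = 162.7 mg

163 mg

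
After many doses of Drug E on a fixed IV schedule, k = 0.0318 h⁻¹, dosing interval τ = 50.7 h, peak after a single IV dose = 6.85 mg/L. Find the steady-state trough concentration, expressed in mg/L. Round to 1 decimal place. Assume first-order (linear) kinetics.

e^(−kτ) = e^(−0.03180 × 50.7) = 0.1994
Accumulation ratio R = 1 / (1 − e^(−kτ)) = 1 / (1 − 0.1994) = 1.249
Steady-state trough = C₀ × R × e^(−kτ) = 6.85 × 1.249 × 0.1994 = 1.706 mg/L

1.7 mg/L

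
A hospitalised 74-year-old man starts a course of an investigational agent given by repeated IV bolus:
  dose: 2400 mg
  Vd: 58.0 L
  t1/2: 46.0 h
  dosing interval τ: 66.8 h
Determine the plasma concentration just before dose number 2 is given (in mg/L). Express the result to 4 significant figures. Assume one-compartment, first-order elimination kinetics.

15.12 mg/L

C₀ per dose = Dose / Vd = 2400 / 58.0 = 41.38 mg/L
k = ln2 / t½ = 0.693147 / 46.0 = 0.01507 h⁻¹
Fraction remaining after one interval: r = e^(−kτ) = e^(−0.01507 × 66.8) = 0.3654
Before dose 2, 1 dose has been given (aged 1τ).
C_trough = C₀ × r = 41.38 × 0.3654 = 15.12 mg/L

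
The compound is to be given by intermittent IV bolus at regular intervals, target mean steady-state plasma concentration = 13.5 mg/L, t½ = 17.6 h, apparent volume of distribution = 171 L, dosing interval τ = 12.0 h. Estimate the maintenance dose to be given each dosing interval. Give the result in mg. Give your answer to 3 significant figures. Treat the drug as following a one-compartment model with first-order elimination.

k = ln2 / t½ = 0.693147 / 17.6 = 0.03938 h⁻¹
CL = k × Vd = 0.03938 × 171 = 6.734 L/h
At steady state, Dose/τ = Css × CL.
Dose = Css × CL × τ = 13.5 × 6.734 × 12.0 = 1091 mg

1090 mg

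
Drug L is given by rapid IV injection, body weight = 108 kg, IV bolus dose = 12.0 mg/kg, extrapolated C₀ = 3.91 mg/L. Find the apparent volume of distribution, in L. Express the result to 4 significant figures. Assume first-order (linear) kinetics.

Dose = 12.0 × 108 = 1296 mg
Vd = Dose / C₀ = 1296 / 3.91 = 331.5 L

331.5 L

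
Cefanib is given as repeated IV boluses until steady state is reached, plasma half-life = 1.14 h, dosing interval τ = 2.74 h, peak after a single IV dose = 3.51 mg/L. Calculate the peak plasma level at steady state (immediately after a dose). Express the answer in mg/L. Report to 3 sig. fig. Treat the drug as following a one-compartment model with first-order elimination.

k = ln2 / t½ = 0.693147 / 1.14 = 0.6080 h⁻¹
e^(−kτ) = e^(−0.6080 × 2.74) = 0.1890
Accumulation ratio R = 1 / (1 − e^(−kτ)) = 1 / (1 − 0.1890) = 1.233
Steady-state peak = C₀ × R = 3.51 × 1.233 = 4.328 mg/L

4.33 mg/L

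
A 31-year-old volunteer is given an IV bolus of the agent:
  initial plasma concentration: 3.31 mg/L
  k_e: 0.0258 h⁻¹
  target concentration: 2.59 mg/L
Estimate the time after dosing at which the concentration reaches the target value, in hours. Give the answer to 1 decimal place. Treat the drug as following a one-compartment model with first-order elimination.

9.5 h

t = ln(C₀ / C) / k = ln(3.310 / 2.59) / 0.02580
  = ln(1.278) / 0.02580 = 0.2453 / 0.02580 = 9.508 h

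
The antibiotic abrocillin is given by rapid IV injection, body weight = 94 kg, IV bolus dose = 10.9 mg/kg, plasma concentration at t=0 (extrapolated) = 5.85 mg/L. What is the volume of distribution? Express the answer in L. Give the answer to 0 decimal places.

Dose = 10.9 × 94 = 1025 mg
Vd = Dose / C₀ = 1025 / 5.85 = 175.2 L

175 L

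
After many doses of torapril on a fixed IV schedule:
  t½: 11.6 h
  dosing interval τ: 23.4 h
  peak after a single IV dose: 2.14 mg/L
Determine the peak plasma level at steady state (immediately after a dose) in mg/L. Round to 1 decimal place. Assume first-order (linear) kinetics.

2.8 mg/L

k = ln2 / t½ = 0.693147 / 11.6 = 0.05975 h⁻¹
e^(−kτ) = e^(−0.05975 × 23.4) = 0.2471
Accumulation ratio R = 1 / (1 − e^(−kτ)) = 1 / (1 − 0.2471) = 1.328
Steady-state peak = C₀ × R = 2.14 × 1.328 = 2.842 mg/L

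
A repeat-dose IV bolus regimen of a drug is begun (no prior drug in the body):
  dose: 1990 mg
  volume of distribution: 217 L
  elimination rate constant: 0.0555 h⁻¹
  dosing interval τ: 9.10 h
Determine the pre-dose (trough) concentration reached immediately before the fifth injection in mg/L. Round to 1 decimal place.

12.1 mg/L

C₀ per dose = Dose / Vd = 1990 / 217 = 9.171 mg/L
Fraction remaining after one interval: r = e^(−kτ) = e^(−0.05550 × 9.10) = 0.6035
Before dose 5, 4 doses have been given (aged 1τ, 2τ, 3τ, 4τ).
C_trough = C₀ × (r + r² + … + r^4) = C₀ × r(1−r^4)/(1−r)
        = 9.171 × 0.6035 × (1 − 0.1327) / (1 − 0.6035) = 12.11 mg/L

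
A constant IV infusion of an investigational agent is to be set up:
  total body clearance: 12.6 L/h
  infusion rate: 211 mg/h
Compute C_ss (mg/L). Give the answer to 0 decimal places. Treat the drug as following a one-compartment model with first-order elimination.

17 mg/L

At steady state Css = R₀ / CL = 211 / 12.60 = 16.75 mg/L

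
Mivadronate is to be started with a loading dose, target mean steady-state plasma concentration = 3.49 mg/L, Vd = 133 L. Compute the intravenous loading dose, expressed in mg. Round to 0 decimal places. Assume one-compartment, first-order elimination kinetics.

464 mg

LD = Css × Vd = 3.49 × 133 = 464.2 mg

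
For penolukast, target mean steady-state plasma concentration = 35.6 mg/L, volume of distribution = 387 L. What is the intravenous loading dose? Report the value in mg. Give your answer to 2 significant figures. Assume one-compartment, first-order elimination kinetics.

LD = Css × Vd = 35.6 × 387 = 13780 mg

14000 mg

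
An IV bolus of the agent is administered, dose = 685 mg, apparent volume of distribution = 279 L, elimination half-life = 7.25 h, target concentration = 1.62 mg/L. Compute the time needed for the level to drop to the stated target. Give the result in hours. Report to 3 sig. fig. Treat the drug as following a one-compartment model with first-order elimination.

C₀ = Dose / Vd = 685.0 / 279 = 2.455 mg/L
k = ln2 / t½ = 0.693147 / 7.25 = 0.09561 h⁻¹
t = ln(C₀ / C) / k = ln(2.455 / 1.62) / 0.09561
  = ln(1.515) / 0.09561 = 0.4154 / 0.09561 = 4.345 h

4.35 h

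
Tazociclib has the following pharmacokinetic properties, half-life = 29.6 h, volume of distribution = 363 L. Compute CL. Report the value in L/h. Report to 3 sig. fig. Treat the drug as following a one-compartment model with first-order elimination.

k = ln2 / t½ = 0.693147 / 29.6 = 0.02342 h⁻¹
CL = k × Vd = 0.02342 × 363 = 8.501 L/h

8.50 L/h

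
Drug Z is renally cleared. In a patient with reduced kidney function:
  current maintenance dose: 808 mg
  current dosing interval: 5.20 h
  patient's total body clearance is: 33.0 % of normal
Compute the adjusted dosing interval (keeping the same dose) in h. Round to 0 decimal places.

16 h

To keep the same average steady-state level, dosing rate must scale with clearance.
CL ratio = 33.0 / 100 = 0.3300
New interval (same dose) = 5.20 / 0.3300 = 15.76 h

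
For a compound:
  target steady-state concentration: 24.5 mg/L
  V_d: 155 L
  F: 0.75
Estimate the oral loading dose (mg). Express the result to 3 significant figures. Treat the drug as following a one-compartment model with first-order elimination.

5060 mg

LD = Css × Vd / F = 24.5 × 155 / 0.75 = 5063 mg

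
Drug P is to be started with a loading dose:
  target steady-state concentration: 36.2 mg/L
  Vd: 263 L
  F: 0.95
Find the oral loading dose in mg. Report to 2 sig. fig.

10000 mg

LD = Css × Vd / F = 36.2 × 263 / 0.95 = 10020 mg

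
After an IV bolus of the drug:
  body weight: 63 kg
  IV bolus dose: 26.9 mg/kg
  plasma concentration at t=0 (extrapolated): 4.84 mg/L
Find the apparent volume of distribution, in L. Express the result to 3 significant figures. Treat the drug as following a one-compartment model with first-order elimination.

Dose = 26.9 × 63 = 1695 mg
Vd = Dose / C₀ = 1695 / 4.84 = 350.2 L

350 L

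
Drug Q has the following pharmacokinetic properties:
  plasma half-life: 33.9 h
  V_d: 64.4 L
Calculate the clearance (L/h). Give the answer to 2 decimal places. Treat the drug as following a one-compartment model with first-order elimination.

k = ln2 / t½ = 0.693147 / 33.9 = 0.02045 h⁻¹
CL = k × Vd = 0.02045 × 64.4 = 1.317 L/h

1.32 L/h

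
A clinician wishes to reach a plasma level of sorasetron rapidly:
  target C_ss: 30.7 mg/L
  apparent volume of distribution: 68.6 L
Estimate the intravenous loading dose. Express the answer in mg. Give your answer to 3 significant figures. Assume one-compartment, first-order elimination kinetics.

LD = Css × Vd = 30.7 × 68.6 = 2106 mg

2110 mg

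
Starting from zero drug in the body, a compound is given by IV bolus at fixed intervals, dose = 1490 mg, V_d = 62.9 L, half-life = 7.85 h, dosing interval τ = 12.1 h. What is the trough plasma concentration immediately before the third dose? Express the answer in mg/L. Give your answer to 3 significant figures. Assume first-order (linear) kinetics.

C₀ per dose = Dose / Vd = 1490 / 62.9 = 23.69 mg/L
k = ln2 / t½ = 0.693147 / 7.85 = 0.08830 h⁻¹
Fraction remaining after one interval: r = e^(−kτ) = e^(−0.08830 × 12.1) = 0.3435
Before dose 3, 2 doses have been given (aged 1τ, 2τ).
C_trough = C₀ × (r + r²) = 23.69 × (0.3435 + 0.1180) = 10.93 mg/L

10.9 mg/L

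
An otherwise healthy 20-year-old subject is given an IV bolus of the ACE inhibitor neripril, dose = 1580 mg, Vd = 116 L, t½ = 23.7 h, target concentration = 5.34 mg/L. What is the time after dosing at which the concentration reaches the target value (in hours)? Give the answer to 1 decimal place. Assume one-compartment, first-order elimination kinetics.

C₀ = Dose / Vd = 1580 / 116 = 13.62 mg/L
k = ln2 / t½ = 0.693147 / 23.7 = 0.02925 h⁻¹
t = ln(C₀ / C) / k = ln(13.62 / 5.34) / 0.02925
  = ln(2.551) / 0.02925 = 0.9365 / 0.02925 = 32.02 h

32.0 h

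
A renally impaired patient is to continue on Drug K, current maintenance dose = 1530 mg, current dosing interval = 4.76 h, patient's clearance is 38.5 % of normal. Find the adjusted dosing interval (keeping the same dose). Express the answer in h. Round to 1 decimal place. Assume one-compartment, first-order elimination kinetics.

To keep the same average steady-state level, dosing rate must scale with clearance.
CL ratio = 38.5 / 100 = 0.3850
New interval (same dose) = 4.76 / 0.3850 = 12.36 h

12.4 h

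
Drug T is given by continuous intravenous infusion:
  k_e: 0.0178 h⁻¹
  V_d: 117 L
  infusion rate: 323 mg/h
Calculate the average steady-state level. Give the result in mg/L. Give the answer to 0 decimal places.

155 mg/L

CL = k × Vd = 0.01780 × 117 = 2.083 L/h
At steady state Css = R₀ / CL = 323 / 2.083 = 155.1 mg/L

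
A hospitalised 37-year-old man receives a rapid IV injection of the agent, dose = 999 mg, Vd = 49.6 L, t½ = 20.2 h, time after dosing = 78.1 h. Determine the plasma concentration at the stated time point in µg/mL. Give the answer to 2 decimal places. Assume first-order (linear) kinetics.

1.38 µg/mL

C₀ = Dose / Vd = 999.0 / 49.6 = 20.14 mg/L
k = ln2 / t½ = 0.693147 / 20.2 = 0.03431 h⁻¹
C = C₀ · e^(−k·t) = 20.14 × e^(−0.03431 × 78.1)
  = 20.14 × 0.06859 = 1.381 mg/L
(1.381 mg/L = 1.381 µg/mL)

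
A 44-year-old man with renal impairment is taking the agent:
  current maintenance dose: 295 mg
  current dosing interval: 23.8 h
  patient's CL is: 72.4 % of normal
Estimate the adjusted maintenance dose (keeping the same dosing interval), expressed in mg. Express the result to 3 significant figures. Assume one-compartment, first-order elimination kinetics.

To keep the same average steady-state level, dosing rate must scale with clearance.
CL ratio = 72.4 / 100 = 0.7240
New dose (same interval) = 295 × 0.7240 = 213.6 mg

214 mg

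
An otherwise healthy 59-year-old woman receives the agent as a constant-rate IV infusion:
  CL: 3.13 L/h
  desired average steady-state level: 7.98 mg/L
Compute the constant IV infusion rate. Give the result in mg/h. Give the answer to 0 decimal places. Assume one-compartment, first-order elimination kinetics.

25 mg/h

At steady state, infusion rate R₀ = Css × CL = 7.98 × 3.130 = 24.98 mg/h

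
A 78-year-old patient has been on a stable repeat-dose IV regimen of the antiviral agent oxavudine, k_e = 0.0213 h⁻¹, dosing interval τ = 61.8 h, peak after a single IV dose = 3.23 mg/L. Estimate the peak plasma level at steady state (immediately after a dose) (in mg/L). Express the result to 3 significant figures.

4.41 mg/L

e^(−kτ) = e^(−0.02130 × 61.8) = 0.2681
Accumulation ratio R = 1 / (1 − e^(−kτ)) = 1 / (1 − 0.2681) = 1.366
Steady-state peak = C₀ × R = 3.23 × 1.366 = 4.412 mg/L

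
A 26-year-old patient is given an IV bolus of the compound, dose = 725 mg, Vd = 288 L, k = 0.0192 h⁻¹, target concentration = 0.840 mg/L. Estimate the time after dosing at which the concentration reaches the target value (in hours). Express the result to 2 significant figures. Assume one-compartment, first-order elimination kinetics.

C₀ = Dose / Vd = 725.0 / 288 = 2.517 mg/L
t = ln(C₀ / C) / k = ln(2.517 / 0.840) / 0.01920
  = ln(2.996) / 0.01920 = 1.097 / 0.01920 = 57.14 h

57 h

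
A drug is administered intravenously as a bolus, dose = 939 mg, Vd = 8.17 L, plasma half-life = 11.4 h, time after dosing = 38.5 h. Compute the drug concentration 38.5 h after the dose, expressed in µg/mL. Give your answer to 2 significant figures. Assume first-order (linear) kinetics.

11 µg/mL

C₀ = Dose / Vd = 939.0 / 8.17 = 114.9 mg/L
k = ln2 / t½ = 0.693147 / 11.4 = 0.06080 h⁻¹
C = C₀ · e^(−k·t) = 114.9 × e^(−0.06080 × 38.5)
  = 114.9 × 0.09625 = 11.06 mg/L
(11.06 mg/L = 11.06 µg/mL)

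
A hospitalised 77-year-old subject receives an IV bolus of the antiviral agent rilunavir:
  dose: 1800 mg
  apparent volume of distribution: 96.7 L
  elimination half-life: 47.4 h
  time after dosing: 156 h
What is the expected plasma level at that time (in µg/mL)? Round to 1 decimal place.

C₀ = Dose / Vd = 1800 / 96.7 = 18.61 mg/L
k = ln2 / t½ = 0.693147 / 47.4 = 0.01462 h⁻¹
C = C₀ · e^(−k·t) = 18.61 × e^(−0.01462 × 156)
  = 18.61 × 0.1022 = 1.902 mg/L
(1.902 mg/L = 1.902 µg/mL)

1.9 µg/mL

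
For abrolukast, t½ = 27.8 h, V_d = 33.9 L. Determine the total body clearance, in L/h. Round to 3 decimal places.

k = ln2 / t½ = 0.693147 / 27.8 = 0.02493 h⁻¹
CL = k × Vd = 0.02493 × 33.9 = 0.8451 L/h

0.845 L/h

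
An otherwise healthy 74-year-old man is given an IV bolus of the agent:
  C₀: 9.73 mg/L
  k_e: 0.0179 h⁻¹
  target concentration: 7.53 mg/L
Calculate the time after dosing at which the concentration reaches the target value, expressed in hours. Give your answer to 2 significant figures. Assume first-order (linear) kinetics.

14 h

t = ln(C₀ / C) / k = ln(9.730 / 7.53) / 0.01790
  = ln(1.292) / 0.01790 = 0.2562 / 0.01790 = 14.31 h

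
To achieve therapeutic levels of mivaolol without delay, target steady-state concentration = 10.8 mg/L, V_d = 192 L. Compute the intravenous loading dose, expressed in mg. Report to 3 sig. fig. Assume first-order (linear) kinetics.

LD = Css × Vd = 10.8 × 192 = 2074 mg

2070 mg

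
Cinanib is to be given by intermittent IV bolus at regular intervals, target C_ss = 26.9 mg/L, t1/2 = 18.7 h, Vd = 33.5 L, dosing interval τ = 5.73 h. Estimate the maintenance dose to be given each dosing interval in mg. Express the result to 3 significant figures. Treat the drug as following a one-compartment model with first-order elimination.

191 mg

k = ln2 / t½ = 0.693147 / 18.7 = 0.03707 h⁻¹
CL = k × Vd = 0.03707 × 33.5 = 1.242 L/h
At steady state, Dose/τ = Css × CL.
Dose = Css × CL × τ = 26.9 × 1.242 × 5.73 = 191.4 mg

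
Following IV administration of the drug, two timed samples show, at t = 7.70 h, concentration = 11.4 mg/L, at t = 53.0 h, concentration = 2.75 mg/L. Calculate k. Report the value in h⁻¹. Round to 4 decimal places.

0.0314 h⁻¹

k = ln(C₁/C₂) / (t₂ − t₁) = ln(11.4/2.75) / (53.0 − 7.70)
  = 1.422 / 45.30 = 0.03139 h⁻¹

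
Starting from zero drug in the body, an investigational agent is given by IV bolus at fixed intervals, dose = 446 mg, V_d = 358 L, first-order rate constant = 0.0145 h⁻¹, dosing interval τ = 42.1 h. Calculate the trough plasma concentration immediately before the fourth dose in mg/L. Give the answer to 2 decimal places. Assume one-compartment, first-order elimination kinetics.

1.24 mg/L

C₀ per dose = Dose / Vd = 446 / 358 = 1.246 mg/L
Fraction remaining after one interval: r = e^(−kτ) = e^(−0.01450 × 42.1) = 0.5431
Before dose 4, 3 doses have been given (aged 1τ, 2τ, 3τ).
C_trough = C₀ × (r + r² + … + r^3) = C₀ × r(1−r^3)/(1−r)
        = 1.246 × 0.5431 × (1 − 0.1602) / (1 − 0.5431) = 1.244 mg/L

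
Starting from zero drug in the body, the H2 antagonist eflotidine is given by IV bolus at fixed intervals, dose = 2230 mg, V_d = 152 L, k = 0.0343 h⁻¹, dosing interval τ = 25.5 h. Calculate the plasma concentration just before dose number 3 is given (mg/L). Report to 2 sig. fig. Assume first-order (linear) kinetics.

C₀ per dose = Dose / Vd = 2230 / 152 = 14.67 mg/L
Fraction remaining after one interval: r = e^(−kτ) = e^(−0.03430 × 25.5) = 0.4170
Before dose 3, 2 doses have been given (aged 1τ, 2τ).
C_trough = C₀ × (r + r²) = 14.67 × (0.4170 + 0.1739) = 8.669 mg/L

8.7 mg/L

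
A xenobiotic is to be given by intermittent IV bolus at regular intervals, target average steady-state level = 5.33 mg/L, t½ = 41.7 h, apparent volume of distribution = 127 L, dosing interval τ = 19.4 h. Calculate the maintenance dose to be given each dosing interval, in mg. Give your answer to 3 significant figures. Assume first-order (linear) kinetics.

218 mg

k = ln2 / t½ = 0.693147 / 41.7 = 0.01662 h⁻¹
CL = k × Vd = 0.01662 × 127 = 2.111 L/h
At steady state, Dose/τ = Css × CL.
Dose = Css × CL × τ = 5.33 × 2.111 × 19.4 = 218.3 mg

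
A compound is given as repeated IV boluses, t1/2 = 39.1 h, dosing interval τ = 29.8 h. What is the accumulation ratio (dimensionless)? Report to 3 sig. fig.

k = ln2 / t½ = 0.693147 / 39.1 = 0.01773 h⁻¹
e^(−kτ) = e^(−0.01773 × 29.8) = 0.5896
Accumulation ratio R = 1 / (1 − e^(−kτ)) = 1 / (1 − 0.5896) = 2.437

2.44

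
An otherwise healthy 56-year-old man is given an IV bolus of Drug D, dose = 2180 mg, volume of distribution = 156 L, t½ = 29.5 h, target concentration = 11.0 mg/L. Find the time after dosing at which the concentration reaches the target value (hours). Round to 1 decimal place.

C₀ = Dose / Vd = 2180 / 156 = 13.97 mg/L
k = ln2 / t½ = 0.693147 / 29.5 = 0.02350 h⁻¹
t = ln(C₀ / C) / k = ln(13.97 / 11.0) / 0.02350
  = ln(1.270) / 0.02350 = 0.2390 / 0.02350 = 10.17 h

10.2 h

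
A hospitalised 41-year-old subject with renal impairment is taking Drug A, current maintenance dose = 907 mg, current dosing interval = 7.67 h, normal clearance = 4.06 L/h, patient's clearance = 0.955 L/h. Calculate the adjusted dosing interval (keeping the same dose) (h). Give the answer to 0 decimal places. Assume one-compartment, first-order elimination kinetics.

To keep the same average steady-state level, dosing rate must scale with clearance.
CL ratio = 0.955 / 4.06 = 0.2352
New interval (same dose) = 7.67 / 0.2352 = 32.61 h

33 h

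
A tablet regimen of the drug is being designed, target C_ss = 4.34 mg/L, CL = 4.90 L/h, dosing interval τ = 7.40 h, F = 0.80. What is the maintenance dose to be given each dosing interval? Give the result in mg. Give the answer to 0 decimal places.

At steady state, F × (Dose/τ) = Css × CL.
Dose = Css × CL × τ / F = 4.34 × 4.900 × 7.40 / 0.80 = 196.7 mg

197 mg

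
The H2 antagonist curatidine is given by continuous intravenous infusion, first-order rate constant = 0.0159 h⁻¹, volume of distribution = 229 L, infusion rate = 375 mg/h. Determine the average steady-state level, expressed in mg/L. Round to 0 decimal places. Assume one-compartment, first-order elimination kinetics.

103 mg/L

CL = k × Vd = 0.01590 × 229 = 3.641 L/h
At steady state Css = R₀ / CL = 375 / 3.641 = 103.0 mg/L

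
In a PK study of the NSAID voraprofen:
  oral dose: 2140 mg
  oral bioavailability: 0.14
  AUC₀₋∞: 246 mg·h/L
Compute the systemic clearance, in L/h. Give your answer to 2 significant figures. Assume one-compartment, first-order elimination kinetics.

1.2 L/h

CL = F·Dose / AUC = 0.14 × 2140 / 246 = 1.218 L/h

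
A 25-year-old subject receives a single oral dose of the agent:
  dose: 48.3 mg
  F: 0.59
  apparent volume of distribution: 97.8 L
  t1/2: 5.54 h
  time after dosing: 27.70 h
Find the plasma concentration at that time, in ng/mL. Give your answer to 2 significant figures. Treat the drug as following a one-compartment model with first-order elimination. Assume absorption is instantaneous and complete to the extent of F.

Amount reaching circulation = F × Dose = 0.59 × 48.30 = 28.50 mg
C₀ = F·Dose / Vd = 28.50 / 97.8 = 0.2914 mg/L
k = ln2 / t½ = 0.693147 / 5.54 = 0.1251 h⁻¹
t / t½ = 27.70 / 5.54 = 5 half-lives
C = C₀ × (1/2)^5 = 0.2914 × 0.03125 = 0.009106 mg/L
Convert: 0.009106 mg/L × 1000 = 9.106 ng/mL

9.1 ng/mL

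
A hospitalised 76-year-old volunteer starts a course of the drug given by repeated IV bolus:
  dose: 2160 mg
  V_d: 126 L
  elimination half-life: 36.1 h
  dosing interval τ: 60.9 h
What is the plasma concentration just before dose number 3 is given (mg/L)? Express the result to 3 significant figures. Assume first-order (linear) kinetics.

6.98 mg/L

C₀ per dose = Dose / Vd = 2160 / 126 = 17.14 mg/L
k = ln2 / t½ = 0.693147 / 36.1 = 0.01920 h⁻¹
Fraction remaining after one interval: r = e^(−kτ) = e^(−0.01920 × 60.9) = 0.3106
Before dose 3, 2 doses have been given (aged 1τ, 2τ).
C_trough = C₀ × (r + r²) = 17.14 × (0.3106 + 0.09647) = 6.977 mg/L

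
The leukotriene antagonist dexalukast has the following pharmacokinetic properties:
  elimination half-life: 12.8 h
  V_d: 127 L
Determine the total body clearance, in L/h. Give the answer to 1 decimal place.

k = ln2 / t½ = 0.693147 / 12.8 = 0.05415 h⁻¹
CL = k × Vd = 0.05415 × 127 = 6.877 L/h

6.9 L/h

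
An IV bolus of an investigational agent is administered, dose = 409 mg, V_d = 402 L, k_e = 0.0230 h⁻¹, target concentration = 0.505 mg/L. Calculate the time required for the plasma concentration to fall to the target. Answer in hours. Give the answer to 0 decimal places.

C₀ = Dose / Vd = 409.0 / 402 = 1.017 mg/L
t = ln(C₀ / C) / k = ln(1.017 / 0.505) / 0.02300
  = ln(2.014) / 0.02300 = 0.7001 / 0.02300 = 30.44 h

30 h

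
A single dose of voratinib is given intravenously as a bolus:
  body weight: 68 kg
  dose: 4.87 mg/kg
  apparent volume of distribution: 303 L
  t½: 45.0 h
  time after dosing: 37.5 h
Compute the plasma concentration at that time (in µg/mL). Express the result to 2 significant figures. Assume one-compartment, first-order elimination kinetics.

Total dose = 4.87 × 68 = 331.2 mg
C₀ = Dose / Vd = 331.2 / 303 = 1.093 mg/L
k = ln2 / t½ = 0.693147 / 45.0 = 0.01540 h⁻¹
C = C₀ · e^(−k·t) = 1.093 × e^(−0.01540 × 37.5)
  = 1.093 × 0.5613 = 0.6135 mg/L
(0.6135 mg/L = 0.6135 µg/mL)

0.61 µg/mL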